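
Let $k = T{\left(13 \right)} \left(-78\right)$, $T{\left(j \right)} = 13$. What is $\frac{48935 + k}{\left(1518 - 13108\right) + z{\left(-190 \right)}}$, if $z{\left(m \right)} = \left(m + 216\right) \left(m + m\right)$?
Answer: $- \frac{47921}{21470} \approx -2.232$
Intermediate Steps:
$z{\left(m \right)} = 2 m \left(216 + m\right)$ ($z{\left(m \right)} = \left(216 + m\right) 2 m = 2 m \left(216 + m\right)$)
$k = -1014$ ($k = 13 \left(-78\right) = -1014$)
$\frac{48935 + k}{\left(1518 - 13108\right) + z{\left(-190 \right)}} = \frac{48935 - 1014}{\left(1518 - 13108\right) + 2 \left(-190\right) \left(216 - 190\right)} = \frac{47921}{\left(1518 - 13108\right) + 2 \left(-190\right) 26} = \frac{47921}{-11590 - 9880} = \frac{47921}{-21470} = 47921 \left(- \frac{1}{21470}\right) = - \frac{47921}{21470}$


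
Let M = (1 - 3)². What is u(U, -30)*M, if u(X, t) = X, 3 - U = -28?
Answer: 124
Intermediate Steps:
U = 31 (U = 3 - 1*(-28) = 3 + 28 = 31)
M = 4 (M = (-2)² = 4)
u(U, -30)*M = 31*4 = 124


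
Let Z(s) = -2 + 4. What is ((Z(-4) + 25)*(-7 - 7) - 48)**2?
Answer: 181476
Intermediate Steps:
Z(s) = 2
((Z(-4) + 25)*(-7 - 7) - 48)**2 = ((2 + 25)*(-7 - 7) - 48)**2 = (27*(-14) - 48)**2 = (-378 - 48)**2 = (-426)**2 = 181476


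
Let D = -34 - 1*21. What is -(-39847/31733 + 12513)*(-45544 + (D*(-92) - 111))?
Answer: 16117643213290/31733 ≈ 5.0791e+8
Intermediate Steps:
D = -55 (D = -34 - 21 = -55)
-(-39847/31733 + 12513)*(-45544 + (D*(-92) - 111)) = -(-39847/31733 + 12513)*(-45544 + (-55*(-92) - 111)) = -(-39847*1/31733 + 12513)*(-45544 + (5060 - 111)) = -(-39847/31733 + 12513)*(-45544 + 4949) = -397035182*(-40595)/31733 = -1*(-16117643213290/31733) = 16117643213290/31733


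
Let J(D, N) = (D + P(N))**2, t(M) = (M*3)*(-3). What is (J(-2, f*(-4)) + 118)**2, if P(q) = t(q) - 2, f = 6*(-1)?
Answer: 2353996324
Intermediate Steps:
f = -6
t(M) = -9*M (t(M) = (3*M)*(-3) = -9*M)
P(q) = -2 - 9*q (P(q) = -9*q - 2 = -2 - 9*q)
J(D, N) = (-2 + D - 9*N)**2 (J(D, N) = (D + (-2 - 9*N))**2 = (-2 + D - 9*N)**2)
(J(-2, f*(-4)) + 118)**2 = ((2 - 1*(-2) + 9*(-6*(-4)))**2 + 118)**2 = ((2 + 2 + 9*24)**2 + 118)**2 = ((2 + 2 + 216)**2 + 118)**2 = (220**2 + 118)**2 = (48400 + 118)**2 = 48518**2 = 2353996324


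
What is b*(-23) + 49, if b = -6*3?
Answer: 463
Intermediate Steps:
b = -18
b*(-23) + 49 = -18*(-23) + 49 = 414 + 49 = 463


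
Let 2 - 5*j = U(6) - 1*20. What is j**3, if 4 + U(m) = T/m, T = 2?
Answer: 456533/3375 ≈ 135.27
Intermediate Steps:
U(m) = -4 + 2/m
j = 77/15 (j = 2/5 - ((-4 + 2/6) - 1*20)/5 = 2/5 - ((-4 + 2*(1/6)) - 20)/5 = 2/5 - ((-4 + 1/3) - 20)/5 = 2/5 - (-11/3 - 20)/5 = 2/5 - 1/5*(-71/3) = 2/5 + 71/15 = 77/15 ≈ 5.1333)
j**3 = (77/15)**3 = 456533/3375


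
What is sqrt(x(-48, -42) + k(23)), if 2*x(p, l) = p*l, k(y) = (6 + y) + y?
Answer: 2*sqrt(265) ≈ 32.558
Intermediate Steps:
k(y) = 6 + 2*y
x(p, l) = l*p/2 (x(p, l) = (p*l)/2 = (l*p)/2 = l*p/2)
sqrt(x(-48, -42) + k(23)) = sqrt((1/2)*(-42)*(-48) + (6 + 2*23)) = sqrt(1008 + (6 + 46)) = sqrt(1008 + 52) = sqrt(1060) = 2*sqrt(265)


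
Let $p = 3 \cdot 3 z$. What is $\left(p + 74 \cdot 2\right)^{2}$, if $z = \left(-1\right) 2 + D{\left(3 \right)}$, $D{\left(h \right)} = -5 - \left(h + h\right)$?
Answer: $961$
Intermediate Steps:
$D{\left(h \right)} = -5 - 2 h$
$z = -13$ ($z = \left(-1\right) 2 - 11 = -2 - 11 = -13$)
$p = -117$ ($p = 3 \cdot 3 \left(-13\right) = 9 \left(-13\right) = -117$)
$\left(p + 74 \cdot 2\right)^{2} = \left(-117 + 74 \cdot 2\right)^{2} = \left(-117 + 148\right)^{2} = 31^{2} = 961$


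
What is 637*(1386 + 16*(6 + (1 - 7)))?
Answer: 882882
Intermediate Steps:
637*(1386 + 16*(6 + (1 - 7))) = 637*(1386 + 16*(6 - 6)) = 637*(1386 + 16*0) = 637*(1386 + 0) = 637*1386 = 882882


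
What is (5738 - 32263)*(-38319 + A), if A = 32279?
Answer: 160211000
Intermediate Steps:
(5738 - 32263)*(-38319 + A) = (5738 - 32263)*(-38319 + 32279) = -26525*(-6040) = 160211000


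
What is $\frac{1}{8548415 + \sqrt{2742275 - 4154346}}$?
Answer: $\frac{8548415}{73075400424296} - \frac{i \sqrt{1412071}}{73075400424296} \approx 1.1698 \cdot 10^{-7} - 1.6261 \cdot 10^{-11} i$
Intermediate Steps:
$\frac{1}{8548415 + \sqrt{2742275 - 4154346}} = \frac{1}{8548415 + \sqrt{-1412071}} = \frac{1}{8548415 + i \sqrt{1412071}}$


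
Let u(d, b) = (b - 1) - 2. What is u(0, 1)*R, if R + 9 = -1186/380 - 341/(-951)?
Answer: 2125363/90345 ≈ 23.525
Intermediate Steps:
u(d, b) = -3 + b (u(d, b) = (-1 + b) - 2 = -3 + b)
R = -2125363/180690 (R = -9 + (-1186/380 - 341/(-951)) = -9 + (-1186*1/380 - 341*(-1/951)) = -9 + (-593/190 + 341/951) = -9 - 499153/180690 = -2125363/180690 ≈ -11.762)
u(0, 1)*R = (-3 + 1)*(-2125363/180690) = -2*(-2125363/180690) = 2125363/90345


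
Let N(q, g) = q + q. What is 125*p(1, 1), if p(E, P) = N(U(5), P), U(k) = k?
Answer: 1250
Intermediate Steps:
N(q, g) = 2*q
p(E, P) = 10 (p(E, P) = 2*5 = 10)
125*p(1, 1) = 125*10 = 1250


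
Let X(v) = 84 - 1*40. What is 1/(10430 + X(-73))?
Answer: 1/10474 ≈ 9.5475e-5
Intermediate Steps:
X(v) = 44 (X(v) = 84 - 40 = 44)
1/(10430 + X(-73)) = 1/(10430 + 44) = 1/10474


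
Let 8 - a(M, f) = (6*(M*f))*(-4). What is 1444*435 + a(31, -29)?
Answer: 606572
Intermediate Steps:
a(M, f) = 8 + 24*M*f (a(M, f) = 8 - 6*(M*f)*(-4) = 8 - 6*M*f*(-4) = 8 - (-24)*M*f = 8 + 24*M*f)
1444*435 + a(31, -29) = 1444*435 + (8 + 24*31*(-29)) = 628140 + (8 - 21576) = 628140 - 21568 = 606572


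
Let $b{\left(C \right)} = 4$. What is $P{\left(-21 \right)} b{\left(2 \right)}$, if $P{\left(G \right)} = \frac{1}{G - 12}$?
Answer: $- \frac{4}{33} \approx -0.12121$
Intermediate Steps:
$P{\left(G \right)} = \frac{1}{-12 + G}$
$P{\left(-21 \right)} b{\left(2 \right)} = \frac{1}{-12 - 21} \cdot 4 = \frac{1}{-33} \cdot 4 = \left(- \frac{1}{33}\right) 4 = - \frac{4}{33}$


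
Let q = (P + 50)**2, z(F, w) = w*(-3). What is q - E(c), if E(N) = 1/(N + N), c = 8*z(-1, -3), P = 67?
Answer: 1971215/144 ≈ 13689.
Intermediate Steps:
z(F, w) = -3*w
c = 72 (c = 8*(-3*(-3)) = 8*9 = 72)
E(N) = 1/(2*N)
q = 13689 (q = (67 + 50)**2 = 117**2 = 13689)
q - E(c) = 13689 - 1/(2*72) = 13689 - 1*1/144 = 13689 - 1/144 = 1971215/144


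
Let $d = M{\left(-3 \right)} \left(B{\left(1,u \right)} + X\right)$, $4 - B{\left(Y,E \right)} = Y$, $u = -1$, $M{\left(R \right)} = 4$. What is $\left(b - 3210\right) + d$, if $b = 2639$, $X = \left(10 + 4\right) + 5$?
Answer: $-483$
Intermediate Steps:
$X = 19$ ($X = 14 + 5 = 19$)
$B{\left(Y,E \right)} = 4 - Y$
$d = 88$ ($d = 4 \left(\left(4 - 1\right) + 19\right) = 4 \left(3 + 19\right) = 4 \cdot 22 = 88$)
$\left(b - 3210\right) + d = \left(2639 - 3210\right) + 88 = -571 + 88 = -483$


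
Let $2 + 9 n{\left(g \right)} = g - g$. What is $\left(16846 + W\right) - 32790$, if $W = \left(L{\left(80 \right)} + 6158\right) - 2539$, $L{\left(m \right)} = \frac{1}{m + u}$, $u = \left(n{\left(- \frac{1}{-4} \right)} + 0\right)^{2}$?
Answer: $- \frac{79915219}{6484} \approx -12325.0$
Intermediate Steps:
$n{\left(g \right)} = - \frac{2}{9}$ ($n{\left(g \right)} = - \frac{2}{9} + \frac{g - g}{9} = - \frac{2}{9} + \frac{1}{9} \cdot 0 = - \frac{2}{9} + 0 = - \frac{2}{9}$)
$u = \frac{4}{81}$ ($u = \left(- \frac{2}{9} + 0\right)^{2} = \left(- \frac{2}{9}\right)^{2} = \frac{4}{81} \approx 0.049383$)
$L{\left(m \right)} = \frac{1}{\frac{4}{81} + m}$ ($L{\left(m \right)} = \frac{1}{m + \frac{4}{81}} = \frac{1}{\frac{4}{81} + m}$)
$W = \frac{23465677}{6484}$ ($W = \left(\frac{81}{4 + 81 \cdot 80} + 6158\right) - 2539 = \left(\frac{81}{4 + 6480} + 6158\right) - 2539 = \left(\frac{81}{6484} + 6158\right) - 2539 = \frac{39928553}{6484} - 2539 = \frac{23465677}{6484} \approx 3619.0$)
$\left(16846 + W\right) - 32790 = \left(16846 + \frac{23465677}{6484}\right) - 32790 = \frac{132695141}{6484} - 32790 = - \frac{79915219}{6484}$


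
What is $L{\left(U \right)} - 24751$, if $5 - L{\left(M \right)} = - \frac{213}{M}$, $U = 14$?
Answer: $- \frac{346231}{14} \approx -24731.0$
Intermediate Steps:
$L{\left(M \right)} = 5 + \frac{213}{M}$ ($L{\left(M \right)} = 5 - - \frac{213}{M} = 5 + \frac{213}{M}$)
$L{\left(U \right)} - 24751 = \left(5 + \frac{213}{14}\right) - 24751 = \frac{283}{14} - 24751 = - \frac{346231}{14}$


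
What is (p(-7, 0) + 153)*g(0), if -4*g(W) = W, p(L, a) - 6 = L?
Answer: 0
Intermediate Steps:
p(L, a) = 6 + L
g(W) = -W/4
(p(-7, 0) + 153)*g(0) = ((6 - 7) + 153)*(-1/4*0) = (-1 + 153)*0 = 152*0 = 0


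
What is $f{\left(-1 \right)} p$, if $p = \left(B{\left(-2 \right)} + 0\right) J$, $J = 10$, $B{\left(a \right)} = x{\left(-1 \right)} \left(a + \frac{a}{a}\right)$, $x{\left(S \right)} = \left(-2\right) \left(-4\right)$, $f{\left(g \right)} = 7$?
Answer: $-560$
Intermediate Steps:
$x{\left(S \right)} = 8$
$B{\left(a \right)} = 8 + 8 a$ ($B{\left(a \right)} = 8 \left(a + \frac{a}{a}\right) = 8 \left(a + 1\right) = 8 \left(1 + a\right) = 8 + 8 a$)
$p = -80$ ($p = \left(\left(8 + 8 \left(-2\right)\right) + 0\right) 10 = \left(\left(8 - 16\right) + 0\right) 10 = \left(-8 + 0\right) 10 = \left(-8\right) 10 = -80$)
$f{\left(-1 \right)} p = 7 \left(-80\right) = -560$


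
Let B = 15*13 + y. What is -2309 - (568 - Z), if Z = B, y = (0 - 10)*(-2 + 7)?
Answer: -2732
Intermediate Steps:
y = -50 (y = -10*5 = -50)
B = 145 (B = 15*13 - 50 = 195 - 50 = 145)
Z = 145
-2309 - (568 - Z) = -2309 - (568 - 1*145) = -2309 - (568 - 145) = -2309 - 1*423 = -2309 - 423 = -2732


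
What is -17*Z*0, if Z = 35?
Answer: 0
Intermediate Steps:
-17*Z*0 = -17*35*0 = -595*0 = 0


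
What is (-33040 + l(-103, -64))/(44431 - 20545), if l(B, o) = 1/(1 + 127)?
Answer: -4229119/3057408 ≈ -1.3832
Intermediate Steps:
l(B, o) = 1/128
(-33040 + l(-103, -64))/(44431 - 20545) = (-33040 + 1/128)/(44431 - 20545) = -4229119/128/23886 = -4229119/128*1/23886 = -4229119/3057408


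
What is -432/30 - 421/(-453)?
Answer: -30511/2265 ≈ -13.471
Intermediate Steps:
-432/30 - 421/(-453) = -432*1/30 - 421*(-1/453) = -72/5 + 421/453 = -30511/2265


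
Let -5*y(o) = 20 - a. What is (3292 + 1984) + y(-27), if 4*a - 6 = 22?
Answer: 26367/5 ≈ 5273.4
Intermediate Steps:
a = 7 (a = 3/2 + (1/4)*22 = 3/2 + 11/2 = 7)
y(o) = -13/5 (y(o) = -(20 - 1*7)/5 = -(20 - 7)/5 = -1/5*13 = -13/5)
(3292 + 1984) + y(-27) = (3292 + 1984) - 13/5 = 5276 - 13/5 = 26367/5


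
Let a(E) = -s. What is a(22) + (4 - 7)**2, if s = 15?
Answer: -6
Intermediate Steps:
a(E) = -15 (a(E) = -1*15 = -15)
a(22) + (4 - 7)**2 = -15 + (4 - 7)**2 = -15 + (-3)**2 = -15 + 9 = -6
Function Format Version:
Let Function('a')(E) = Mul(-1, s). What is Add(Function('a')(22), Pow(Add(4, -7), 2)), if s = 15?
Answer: -6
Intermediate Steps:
Function('a')(E) = -15 (Function('a')(E) = Mul(-1, 15) = -15)
Add(Function('a')(22), Pow(Add(4, -7), 2)) = Add(-15, Pow(Add(4, -7), 2)) = Add(-15, Pow(-3, 2)) = Add(-15, 9) = -6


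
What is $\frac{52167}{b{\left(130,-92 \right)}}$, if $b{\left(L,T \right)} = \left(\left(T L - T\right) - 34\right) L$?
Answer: $- \frac{52167}{1547260} \approx -0.033716$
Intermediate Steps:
$b{\left(L,T \right)} = L \left(-34 - T + L T\right)$ ($b{\left(L,T \right)} = \left(\left(L T - T\right) - 34\right) L = \left(\left(- T + L T\right) - 34\right) L = \left(-34 - T + L T\right) L = L \left(-34 - T + L T\right)$)
$\frac{52167}{b{\left(130,-92 \right)}} = \frac{52167}{130 \left(-34 - -92 + 130 \left(-92\right)\right)} = \frac{52167}{130 \left(-34 + 92 - 11960\right)} = \frac{52167}{130 \left(-11902\right)} = \frac{52167}{-1547260} = 52167 \left(- \frac{1}{1547260}\right) = - \frac{52167}{1547260}$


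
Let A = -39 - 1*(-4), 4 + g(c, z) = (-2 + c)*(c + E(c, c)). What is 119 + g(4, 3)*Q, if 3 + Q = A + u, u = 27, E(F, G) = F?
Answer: -13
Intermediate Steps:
g(c, z) = -4 + 2*c*(-2 + c) (g(c, z) = -4 + (-2 + c)*(c + c) = -4 + (-2 + c)*(2*c) = -4 + 2*c*(-2 + c))
A = -35 (A = -39 + 4 = -35)
Q = -11 (Q = -3 + (-35 + 27) = -3 - 8 = -11)
119 + g(4, 3)*Q = 119 + (-4 - 4*4 + 2*4²)*(-11) = 119 + (-4 - 16 + 2*16)*(-11) = 119 + (-4 - 16 + 32)*(-11) = 119 + 12*(-11) = 119 - 132 = -13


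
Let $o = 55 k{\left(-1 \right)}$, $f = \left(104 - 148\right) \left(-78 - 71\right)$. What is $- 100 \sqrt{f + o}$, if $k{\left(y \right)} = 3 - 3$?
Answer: $- 200 \sqrt{1639} \approx -8096.9$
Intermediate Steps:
$k{\left(y \right)} = 0$
$f = 6556$ ($f = \left(-44\right) \left(-149\right) = 6556$)
$o = 0$ ($o = 55 \cdot 0 = 0$)
$- 100 \sqrt{f + o} = - 100 \sqrt{6556 + 0} = - 100 \sqrt{6556} = - 100 \cdot 2 \sqrt{1639} = - 200 \sqrt{1639}$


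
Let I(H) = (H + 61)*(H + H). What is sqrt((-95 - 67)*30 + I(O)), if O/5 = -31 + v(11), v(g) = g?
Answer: 14*sqrt(15) ≈ 54.222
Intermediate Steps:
O = -100 (O = 5*(-31 + 11) = 5*(-20) = -100)
I(H) = 2*H*(61 + H) (I(H) = (61 + H)*(2*H) = 2*H*(61 + H))
sqrt((-95 - 67)*30 + I(O)) = sqrt((-95 - 67)*30 + 2*(-100)*(61 - 100)) = sqrt(-162*30 + 2*(-100)*(-39)) = sqrt(-4860 + 7800) = sqrt(2940) = 14*sqrt(15)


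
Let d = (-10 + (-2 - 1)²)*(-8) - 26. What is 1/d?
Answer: -1/18 ≈ -0.055556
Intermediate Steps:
d = -18 (d = (-10 + (-3)²)*(-8) - 26 = (-10 + 9)*(-8) - 26 = -1*(-8) - 26 = 8 - 26 = -18)
1/d = 1/(-18) = -1/18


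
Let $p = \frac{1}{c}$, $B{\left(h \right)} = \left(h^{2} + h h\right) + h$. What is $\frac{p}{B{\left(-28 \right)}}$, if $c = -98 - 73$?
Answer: $- \frac{1}{263340} \approx -3.7974 \cdot 10^{-6}$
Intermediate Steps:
$c = -171$ ($c = -98 - 73 = -171$)
$B{\left(h \right)} = h + 2 h^{2}$ ($B{\left(h \right)} = \left(h^{2} + h^{2}\right) + h = 2 h^{2} + h = h + 2 h^{2}$)
$p = - \frac{1}{171}$ ($p = \frac{1}{-171} = - \frac{1}{171} \approx -0.005848$)
$\frac{p}{B{\left(-28 \right)}} = - \frac{1}{171 \left(- 28 \left(1 + 2 \left(-28\right)\right)\right)} = - \frac{1}{171 \left(- 28 \left(1 - 56\right)\right)} = - \frac{1}{171 \left(\left(-28\right) \left(-55\right)\right)} = - \frac{1}{171 \cdot 1540} = \left(- \frac{1}{171}\right) \frac{1}{1540} = - \frac{1}{263340}$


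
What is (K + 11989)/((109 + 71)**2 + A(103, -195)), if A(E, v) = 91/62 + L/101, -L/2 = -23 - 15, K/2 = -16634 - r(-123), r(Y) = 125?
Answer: -134814598/202902703 ≈ -0.66443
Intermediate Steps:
K = -33518 (K = 2*(-16634 - 1*125) = 2*(-16634 - 125) = 2*(-16759) = -33518)
L = 76 (L = -2*(-23 - 15) = -2*(-38) = 76)
A(E, v) = 13903/6262 (A(E, v) = 91/62 + 76/101 = 13903/6262)
(K + 11989)/((109 + 71)**2 + A(103, -195)) = (-33518 + 11989)/((109 + 71)**2 + 13903/6262) = -21529/(180**2 + 13903/6262) = -21529/(32400 + 13903/6262) = -21529/202902703/6262 = -21529*6262/202902703 = -134814598/202902703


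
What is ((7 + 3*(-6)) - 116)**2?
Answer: 16129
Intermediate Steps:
((7 + 3*(-6)) - 116)**2 = ((7 - 18) - 116)**2 = (-11 - 116)**2 = (-127)**2 = 16129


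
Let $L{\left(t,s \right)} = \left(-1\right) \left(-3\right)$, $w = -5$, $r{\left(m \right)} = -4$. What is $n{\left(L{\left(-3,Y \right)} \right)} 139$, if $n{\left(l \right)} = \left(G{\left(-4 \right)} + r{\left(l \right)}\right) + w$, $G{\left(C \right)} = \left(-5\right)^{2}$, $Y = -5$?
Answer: $2224$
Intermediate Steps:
$G{\left(C \right)} = 25$
$L{\left(t,s \right)} = 3$
$n{\left(l \right)} = 16$ ($n{\left(l \right)} = \left(25 - 4\right) - 5 = 21 - 5 = 16$)
$n{\left(L{\left(-3,Y \right)} \right)} 139 = 16 \cdot 139 = 2224$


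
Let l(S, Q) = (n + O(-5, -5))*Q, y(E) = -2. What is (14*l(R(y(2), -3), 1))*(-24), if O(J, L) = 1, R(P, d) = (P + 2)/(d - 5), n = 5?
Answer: -2016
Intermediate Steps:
R(P, d) = (2 + P)/(-5 + d)
l(S, Q) = 6*Q (l(S, Q) = (5 + 1)*Q = 6*Q)
(14*l(R(y(2), -3), 1))*(-24) = (14*(6*1))*(-24) = (14*6)*(-24) = 84*(-24) = -2016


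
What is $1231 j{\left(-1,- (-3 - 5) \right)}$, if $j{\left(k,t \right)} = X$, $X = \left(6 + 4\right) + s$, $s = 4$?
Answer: $17234$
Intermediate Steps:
$X = 14$ ($X = \left(6 + 4\right) + 4 = 10 + 4 = 14$)
$j{\left(k,t \right)} = 14$
$1231 j{\left(-1,- (-3 - 5) \right)} = 1231 \cdot 14 = 17234$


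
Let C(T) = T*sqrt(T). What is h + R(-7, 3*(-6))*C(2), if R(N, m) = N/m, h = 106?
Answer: 106 + 7*sqrt(2)/9 ≈ 107.10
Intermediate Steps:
C(T) = T**(3/2)
h + R(-7, 3*(-6))*C(2) = 106 + (-7/(3*(-6)))*2**(3/2) = 106 + (-7/(-18))*(2*sqrt(2)) = 106 + (-7*(-1/18))*(2*sqrt(2)) = 106 + 7*(2*sqrt(2))/18 = 106 + 7*sqrt(2)/9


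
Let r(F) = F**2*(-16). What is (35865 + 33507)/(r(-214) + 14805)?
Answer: -69372/717931 ≈ -0.096628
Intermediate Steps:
r(F) = -16*F**2
(35865 + 33507)/(r(-214) + 14805) = (35865 + 33507)/(-16*(-214)**2 + 14805) = 69372/(-16*45796 + 14805) = 69372/(-732736 + 14805) = 69372/(-717931) = 69372*(-1/717931) = -69372/717931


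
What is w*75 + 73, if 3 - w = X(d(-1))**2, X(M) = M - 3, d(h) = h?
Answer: -902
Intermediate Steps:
X(M) = -3 + M
w = -13 (w = 3 - (-3 - 1)**2 = 3 - 1*(-4)**2 = 3 - 1*16 = 3 - 16 = -13)
w*75 + 73 = -13*75 + 73 = -975 + 73 = -902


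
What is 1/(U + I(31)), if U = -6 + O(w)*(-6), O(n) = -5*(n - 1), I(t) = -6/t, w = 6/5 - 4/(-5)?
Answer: 31/738 ≈ 0.042005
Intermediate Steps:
w = 2 (w = 6*(1/5) - 4*(-1/5) = 6/5 + 4/5 = 2)
O(n) = 5 - 5*n (O(n) = -5*(-1 + n) = 5 - 5*n)
U = 24 (U = -6 + (5 - 5*2)*(-6) = -6 + (5 - 10)*(-6) = -6 - 5*(-6) = -6 + 30 = 24)
1/(U + I(31)) = 1/(24 - 6/31) = 1/(738/31) = 31/738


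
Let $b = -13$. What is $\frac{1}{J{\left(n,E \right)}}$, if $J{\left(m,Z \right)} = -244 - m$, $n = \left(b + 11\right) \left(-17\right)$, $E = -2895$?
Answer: $- \frac{1}{278} \approx -0.0035971$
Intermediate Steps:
$n = 34$ ($n = \left(-13 + 11\right) \left(-17\right) = \left(-2\right) \left(-17\right) = 34$)
$\frac{1}{J{\left(n,E \right)}} = \frac{1}{-244 - 34} = \frac{1}{-278} = - \frac{1}{278}$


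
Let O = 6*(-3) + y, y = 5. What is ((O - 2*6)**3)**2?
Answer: 244140625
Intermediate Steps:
O = -13 (O = 6*(-3) + 5 = -18 + 5 = -13)
((O - 2*6)**3)**2 = ((-13 - 2*6)**3)**2 = ((-13 - 12)**3)**2 = ((-25)**3)**2 = (-15625)**2 = 244140625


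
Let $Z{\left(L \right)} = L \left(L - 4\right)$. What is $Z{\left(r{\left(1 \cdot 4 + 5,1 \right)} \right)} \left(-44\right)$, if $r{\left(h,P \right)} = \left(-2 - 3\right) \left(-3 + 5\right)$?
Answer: $-6160$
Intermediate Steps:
$r{\left(h,P \right)} = -10$ ($r{\left(h,P \right)} = \left(-5\right) 2 = -10$)
$Z{\left(L \right)} = L \left(-4 + L\right)$
$Z{\left(r{\left(1 \cdot 4 + 5,1 \right)} \right)} \left(-44\right) = - 10 \left(-4 - 10\right) \left(-44\right) = \left(-10\right) \left(-14\right) \left(-44\right) = 140 \left(-44\right) = -6160$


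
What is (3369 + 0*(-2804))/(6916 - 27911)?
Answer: -3369/20995 ≈ -0.16047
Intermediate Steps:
(3369 + 0*(-2804))/(6916 - 27911) = (3369 + 0)/(-20995) = 3369*(-1/20995) = -3369/20995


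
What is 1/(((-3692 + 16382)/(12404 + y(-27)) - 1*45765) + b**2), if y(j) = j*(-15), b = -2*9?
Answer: -12809/582041079 ≈ -2.2007e-5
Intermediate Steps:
b = -18
y(j) = -15*j
1/(((-3692 + 16382)/(12404 + y(-27)) - 1*45765) + b**2) = 1/(((-3692 + 16382)/(12404 - 15*(-27)) - 1*45765) + (-18)**2) = 1/((12690/(12404 + 405) - 45765) + 324) = 1/((12690/12809 - 45765) + 324) = 1/(-586191195/12809 + 324) = 1/(-582041079/12809) = -12809/582041079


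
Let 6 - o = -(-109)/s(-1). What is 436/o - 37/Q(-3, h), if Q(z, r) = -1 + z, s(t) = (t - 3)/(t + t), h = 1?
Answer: 101/388 ≈ 0.26031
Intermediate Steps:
s(t) = (-3 + t)/(2*t) (s(t) = (-3 + t)/((2*t)) = (-3 + t)*(1/(2*t)) = (-3 + t)/(2*t))
o = -97/2 (o = 6 - (-109)*(-1/((½)*(-3 - 1)/(-1))) = 6 - (-109)*(-1/((½)*(-1)*(-4))) = 6 - (-109)*(-1/2) = 6 - (-109)*(-1*½) = 6 - (-109)*(-1)/2 = 6 - 1*109/2 = 6 - 109/2 = -97/2 ≈ -48.500)
436/o - 37/Q(-3, h) = 436/(-97/2) - 37/(-1 - 3) = 436*(-2/97) - 37/(-4) = -872/97 - 37*(-¼) = -872/97 + 37/4 = 101/388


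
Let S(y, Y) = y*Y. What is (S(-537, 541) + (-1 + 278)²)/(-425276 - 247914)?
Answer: 106894/336595 ≈ 0.31757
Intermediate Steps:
S(y, Y) = Y*y
(S(-537, 541) + (-1 + 278)²)/(-425276 - 247914) = (541*(-537) + (-1 + 278)²)/(-425276 - 247914) = (-290517 + 277²)/(-673190) = (-290517 + 76729)*(-1/673190) = -213788*(-1/673190) = 106894/336595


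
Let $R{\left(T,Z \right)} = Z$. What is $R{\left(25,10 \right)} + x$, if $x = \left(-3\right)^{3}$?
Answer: $-17$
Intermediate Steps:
$x = -27$
$R{\left(25,10 \right)} + x = 10 - 27 = -17$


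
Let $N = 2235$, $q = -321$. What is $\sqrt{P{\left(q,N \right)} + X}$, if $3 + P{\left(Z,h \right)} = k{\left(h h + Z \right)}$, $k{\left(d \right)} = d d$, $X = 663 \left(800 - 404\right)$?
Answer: $\sqrt{24949066231761} \approx 4.9949 \cdot 10^{6}$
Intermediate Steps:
$X = 262548$ ($X = 663 \cdot 396 = 262548$)
$k{\left(d \right)} = d^{2}$
$P{\left(Z,h \right)} = -3 + \left(Z + h^{2}\right)^{2}$ ($P{\left(Z,h \right)} = -3 + \left(h h + Z\right)^{2} = -3 + \left(h^{2} + Z\right)^{2} = -3 + \left(Z + h^{2}\right)^{2}$)
$\sqrt{P{\left(q,N \right)} + X} = \sqrt{\left(-3 + \left(-321 + 2235^{2}\right)^{2}\right) + 262548} = \sqrt{\left(-3 + \left(-321 + 4995225\right)^{2}\right) + 262548} = \sqrt{\left(-3 + 4994904^{2}\right) + 262548} = \sqrt{\left(-3 + 24949065969216\right) + 262548} = \sqrt{24949065969213 + 262548} = \sqrt{24949066231761}$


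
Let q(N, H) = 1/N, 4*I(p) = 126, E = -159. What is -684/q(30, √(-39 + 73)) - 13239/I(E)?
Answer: -146582/7 ≈ -20940.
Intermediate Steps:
I(p) = 63/2 (I(p) = (¼)*126 = 63/2)
-684/q(30, √(-39 + 73)) - 13239/I(E) = -684/(1/30) - 13239/63/2 = -684/1/30 - 13239*2/63 = -684*30 - 2942/7 = -20520 - 2942/7 = -146582/7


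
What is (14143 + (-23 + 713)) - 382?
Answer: 14451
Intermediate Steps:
(14143 + (-23 + 713)) - 382 = (14143 + 690) - 382 = 14833 - 382 = 14451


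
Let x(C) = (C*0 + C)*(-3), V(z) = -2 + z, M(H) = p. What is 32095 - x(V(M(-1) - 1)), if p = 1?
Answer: 32089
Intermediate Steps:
M(H) = 1
x(C) = -3*C (x(C) = (0 + C)*(-3) = C*(-3) = -3*C)
32095 - x(V(M(-1) - 1)) = 32095 - (-3)*(-2 + (1 - 1)) = 32095 - (-3)*(-2 + 0) = 32095 - (-3)*(-2) = 32095 - 1*6 = 32095 - 6 = 32089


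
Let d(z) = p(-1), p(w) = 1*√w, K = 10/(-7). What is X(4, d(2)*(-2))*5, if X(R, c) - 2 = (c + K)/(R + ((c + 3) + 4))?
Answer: 1668/175 - 174*I/175 ≈ 9.5314 - 0.99429*I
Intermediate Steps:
K = -10/7 (K = 10*(-⅐) = -10/7 ≈ -1.4286)
p(w) = √w
d(z) = I (d(z) = √(-1) = I)
X(R, c) = 2 + (-10/7 + c)/(7 + R + c) (X(R, c) = 2 + (c - 10/7)/(R + ((c + 3) + 4)) = 2 + (-10/7 + c)/(R + ((3 + c) + 4)) = 2 + (-10/7 + c)/(R + (7 + c)) = 2 + (-10/7 + c)/(7 + R + c))
X(4, d(2)*(-2))*5 = ((88/7 + 2*4 + 3*(I*(-2)))/(7 + 4 + I*(-2)))*5 = ((88/7 + 8 + 3*(-2*I))/(7 + 4 - 2*I))*5 = ((88/7 + 8 - 6*I)/(11 - 2*I))*5 = (((11 + 2*I)/125)*(144/7 - 6*I))*5 = ((11 + 2*I)*(144/7 - 6*I)/125)*5 = (11 + 2*I)*(144/7 - 6*I)/25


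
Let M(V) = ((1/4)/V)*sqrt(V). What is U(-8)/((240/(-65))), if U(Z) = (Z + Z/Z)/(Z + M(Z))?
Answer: -5824/24579 + 91*I*sqrt(2)/49158 ≈ -0.23695 + 0.002618*I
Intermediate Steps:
M(V) = 1/(4*sqrt(V)) (M(V) = ((1*(1/4))/V)*sqrt(V) = (1/(4*V))*sqrt(V) = 1/(4*sqrt(V)))
U(Z) = (1 + Z)/(Z + 1/(4*sqrt(Z))) (U(Z) = (Z + Z/Z)/(Z + 1/(4*sqrt(Z))) = (Z + 1)/(Z + 1/(4*sqrt(Z))) = (1 + Z)/(Z + 1/(4*sqrt(Z))))
U(-8)/((240/(-65))) = (4*sqrt(-8)*(1 - 8)/(1 + 4*(-8)**(3/2)))/((240/(-65))) = (4*(2*I*sqrt(2))*(-7)/(1 + 4*(-16*I*sqrt(2))))/((240*(-1/65))) = (4*(2*I*sqrt(2))*(-7)/(1 - 64*I*sqrt(2)))/(-48/13) = -56*I*sqrt(2)/(1 - 64*I*sqrt(2))*(-13/48) = 91*I*sqrt(2)/(6*(1 - 64*I*sqrt(2)))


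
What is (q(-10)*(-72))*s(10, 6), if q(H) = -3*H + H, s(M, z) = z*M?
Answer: -86400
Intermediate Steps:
s(M, z) = M*z
q(H) = -2*H
(q(-10)*(-72))*s(10, 6) = (-2*(-10)*(-72))*(10*6) = (20*(-72))*60 = -1440*60 = -86400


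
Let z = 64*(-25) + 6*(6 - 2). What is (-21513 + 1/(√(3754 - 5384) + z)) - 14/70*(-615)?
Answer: -26581417958/1242703 - I*√1630/2485406 ≈ -21390.0 - 1.6244e-5*I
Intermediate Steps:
z = -1576 (z = -1600 + 6*4 = -1600 + 24 = -1576)
(-21513 + 1/(√(3754 - 5384) + z)) - 14/70*(-615) = (-21513 + 1/(√(3754 - 5384) - 1576)) - 14/70*(-615) = (-21513 + 1/(√(-1630) - 1576)) - 14*(1/70)*(-615) = (-21513 + 1/(I*√1630 - 1576)) - (-615)/5 = (-21513 + 1/(-1576 + I*√1630)) - 1*(-123) = (-21513 + 1/(-1576 + I*√1630)) + 123 = -21390 + 1/(-1576 + I*√1630)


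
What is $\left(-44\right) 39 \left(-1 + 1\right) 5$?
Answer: $0$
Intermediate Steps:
$\left(-44\right) 39 \left(-1 + 1\right) 5 = - 1716 \cdot 0 \cdot 5 = \left(-1716\right) 0 = 0$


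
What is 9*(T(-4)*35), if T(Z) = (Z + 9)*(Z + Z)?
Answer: -12600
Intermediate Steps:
T(Z) = 2*Z*(9 + Z) (T(Z) = (9 + Z)*(2*Z) = 2*Z*(9 + Z))
9*(T(-4)*35) = 9*((2*(-4)*(9 - 4))*35) = 9*((2*(-4)*5)*35) = 9*(-40*35) = 9*(-1400) = -12600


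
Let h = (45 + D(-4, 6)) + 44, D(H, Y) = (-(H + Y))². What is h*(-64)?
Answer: -5952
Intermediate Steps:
D(H, Y) = (-H - Y)²
h = 93 (h = (45 + (-4 + 6)²) + 44 = (45 + 2²) + 44 = (45 + 4) + 44 = 49 + 44 = 93)
h*(-64) = 93*(-64) = -5952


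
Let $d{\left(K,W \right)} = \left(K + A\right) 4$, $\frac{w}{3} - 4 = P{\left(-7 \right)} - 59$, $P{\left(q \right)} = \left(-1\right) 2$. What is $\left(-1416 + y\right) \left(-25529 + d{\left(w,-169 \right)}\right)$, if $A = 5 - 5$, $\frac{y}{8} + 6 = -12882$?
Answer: $2739782760$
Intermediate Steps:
$y = -103104$ ($y = -48 + 8 \left(-12882\right) = -48 - 103056 = -103104$)
$A = 0$ ($A = 5 - 5 = 0$)
$P{\left(q \right)} = -2$
$w = -171$ ($w = 12 + 3 \left(-2 - 59\right) = 12 + 3 \left(-61\right) = 12 - 183 = -171$)
$d{\left(K,W \right)} = 4 K$ ($d{\left(K,W \right)} = \left(K + 0\right) 4 = K 4 = 4 K$)
$\left(-1416 + y\right) \left(-25529 + d{\left(w,-169 \right)}\right) = \left(-1416 - 103104\right) \left(-25529 + 4 \left(-171\right)\right) = - 104520 \left(-25529 - 684\right) = \left(-104520\right) \left(-26213\right) = 2739782760$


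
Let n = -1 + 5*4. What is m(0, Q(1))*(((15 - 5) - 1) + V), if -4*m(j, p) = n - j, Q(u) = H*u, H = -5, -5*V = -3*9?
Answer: -342/5 ≈ -68.400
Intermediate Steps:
V = 27/5 (V = -(-3)*9/5 = -⅕*(-27) = 27/5 ≈ 5.4000)
n = 19 (n = -1 + 20 = 19)
Q(u) = -5*u
m(j, p) = -19/4 + j/4 (m(j, p) = -(19 - j)/4 = -19/4 + j/4)
m(0, Q(1))*(((15 - 5) - 1) + V) = (-19/4 + (¼)*0)*(((15 - 5) - 1) + 27/5) = (-19/4 + 0)*((10 - 1) + 27/5) = -19*(9 + 27/5)/4 = -19/4*72/5 = -342/5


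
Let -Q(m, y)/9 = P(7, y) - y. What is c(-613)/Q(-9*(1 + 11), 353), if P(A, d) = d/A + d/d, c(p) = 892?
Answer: 6244/18999 ≈ 0.32865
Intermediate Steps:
P(A, d) = 1 + d/A (P(A, d) = d/A + 1 = 1 + d/A)
Q(m, y) = -9 + 54*y/7 (Q(m, y) = -9*((7 + y)/7 - y) = -9*((1 + y/7) - y) = -9*(1 - 6*y/7) = -9 + 54*y/7)
c(-613)/Q(-9*(1 + 11), 353) = 892/(-9 + (54/7)*353) = 892/(-9 + 19062/7) = 892/(18999/7) = 892*(7/18999) = 6244/18999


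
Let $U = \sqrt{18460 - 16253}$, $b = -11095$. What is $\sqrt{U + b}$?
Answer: $\sqrt{-11095 + \sqrt{2207}} \approx 105.11 i$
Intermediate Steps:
$U = \sqrt{2207} \approx 46.979$
$\sqrt{U + b} = \sqrt{\sqrt{2207} - 11095} = \sqrt{-11095 + \sqrt{2207}}$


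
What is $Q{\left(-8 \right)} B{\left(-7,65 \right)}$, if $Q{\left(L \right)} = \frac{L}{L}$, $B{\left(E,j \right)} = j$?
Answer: $65$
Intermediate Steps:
$Q{\left(L \right)} = 1$
$Q{\left(-8 \right)} B{\left(-7,65 \right)} = 1 \cdot 65 = 65$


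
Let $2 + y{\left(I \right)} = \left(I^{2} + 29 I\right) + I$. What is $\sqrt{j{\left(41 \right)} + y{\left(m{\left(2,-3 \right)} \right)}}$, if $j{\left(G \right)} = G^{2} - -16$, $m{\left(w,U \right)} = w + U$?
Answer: $7 \sqrt{34} \approx 40.817$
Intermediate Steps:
$m{\left(w,U \right)} = U + w$
$y{\left(I \right)} = -2 + I^{2} + 30 I$ ($y{\left(I \right)} = -2 + \left(\left(I^{2} + 29 I\right) + I\right) = -2 + \left(I^{2} + 30 I\right) = -2 + I^{2} + 30 I$)
$j{\left(G \right)} = 16 + G^{2}$ ($j{\left(G \right)} = G^{2} + 16 = 16 + G^{2}$)
$\sqrt{j{\left(41 \right)} + y{\left(m{\left(2,-3 \right)} \right)}} = \sqrt{\left(16 + 41^{2}\right) + \left(-2 + \left(-3 + 2\right)^{2} + 30 \left(-3 + 2\right)\right)} = \sqrt{\left(16 + 1681\right) + \left(-2 + \left(-1\right)^{2} + 30 \left(-1\right)\right)} = \sqrt{1697 - 31} = \sqrt{1666} = 7 \sqrt{34}$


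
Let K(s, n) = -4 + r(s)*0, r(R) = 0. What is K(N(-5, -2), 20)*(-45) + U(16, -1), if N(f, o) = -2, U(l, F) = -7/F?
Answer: 187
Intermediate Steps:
K(s, n) = -4 (K(s, n) = -4 + 0*0 = -4 + 0 = -4)
K(N(-5, -2), 20)*(-45) + U(16, -1) = -4*(-45) - 7/(-1) = 180 - 7*(-1) = 180 + 7 = 187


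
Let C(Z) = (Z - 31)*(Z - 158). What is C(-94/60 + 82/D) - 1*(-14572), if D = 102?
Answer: 5101794031/260100 ≈ 19615.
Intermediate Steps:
C(Z) = (-158 + Z)*(-31 + Z) (C(Z) = (-31 + Z)*(-158 + Z) = (-158 + Z)*(-31 + Z))
C(-94/60 + 82/D) - 1*(-14572) = (4898 + (-94/60 + 82/102)**2 - 189*(-94/60 + 82/102)) - 1*(-14572) = (4898 + (-94*1/60 + 82*(1/102))**2 - 189*(-94*1/60 + 82*(1/102))) + 14572 = (4898 + (-47/30 + 41/51)**2 - 189*(-47/30 + 41/51)) + 14572 = (4898 + (-389/510)**2 - 189*(-389/510)) + 14572 = (4898 + 151321/260100 + 24507/170) + 14572 = 1311616831/260100 + 14572 = 5101794031/260100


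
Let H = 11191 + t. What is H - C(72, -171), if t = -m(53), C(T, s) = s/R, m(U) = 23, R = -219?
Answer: 815207/73 ≈ 11167.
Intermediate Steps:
C(T, s) = -s/219 (C(T, s) = s/(-219) = s*(-1/219) = -s/219)
t = -23 (t = -1*23 = -23)
H = 11168 (H = 11191 - 23 = 11168)
H - C(72, -171) = 11168 - (-1)*(-171)/219 = 11168 - 1*57/73 = 11168 - 57/73 = 815207/73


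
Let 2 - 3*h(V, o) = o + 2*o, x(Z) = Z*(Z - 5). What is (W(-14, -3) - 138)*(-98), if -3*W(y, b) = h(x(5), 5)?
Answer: 120442/9 ≈ 13382.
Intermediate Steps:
x(Z) = Z*(-5 + Z)
h(V, o) = ⅔ - o (h(V, o) = ⅔ - (o + 2*o)/3 = ⅔ - o)
W(y, b) = 13/9 (W(y, b) = -(⅔ - 1*5)/3 = -(⅔ - 5)/3 = -⅓*(-13/3) = 13/9)
(W(-14, -3) - 138)*(-98) = (13/9 - 138)*(-98) = -1229/9*(-98) = 120442/9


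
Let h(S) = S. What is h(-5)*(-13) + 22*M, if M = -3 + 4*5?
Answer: 439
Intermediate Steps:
M = 17 (M = -3 + 20 = 17)
h(-5)*(-13) + 22*M = -5*(-13) + 22*17 = 65 + 374 = 439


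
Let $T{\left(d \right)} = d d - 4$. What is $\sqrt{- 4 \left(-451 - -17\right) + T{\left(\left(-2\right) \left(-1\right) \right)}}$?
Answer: $2 \sqrt{434} \approx 41.665$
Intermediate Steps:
$T{\left(d \right)} = -4 + d^{2}$ ($T{\left(d \right)} = d^{2} - 4 = -4 + d^{2}$)
$\sqrt{- 4 \left(-451 - -17\right) + T{\left(\left(-2\right) \left(-1\right) \right)}} = \sqrt{- 4 \left(-451 - -17\right) - \left(4 - \left(\left(-2\right) \left(-1\right)\right)^{2}\right)} = \sqrt{- 4 \left(-451 + 17\right) - \left(4 - 2^{2}\right)} = \sqrt{\left(-4\right) \left(-434\right) + \left(-4 + 4\right)} = \sqrt{1736 + 0} = \sqrt{1736} = 2 \sqrt{434}$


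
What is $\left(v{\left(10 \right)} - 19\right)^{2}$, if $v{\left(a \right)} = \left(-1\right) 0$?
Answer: $361$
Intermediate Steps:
$v{\left(a \right)} = 0$
$\left(v{\left(10 \right)} - 19\right)^{2} = \left(0 - 19\right)^{2} = \left(-19\right)^{2} = 361$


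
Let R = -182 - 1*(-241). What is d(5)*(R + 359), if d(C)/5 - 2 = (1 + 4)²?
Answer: 56430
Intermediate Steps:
d(C) = 135 (d(C) = 10 + 5*(1 + 4)² = 10 + 5*5² = 10 + 5*25 = 10 + 125 = 135)
R = 59 (R = -182 + 241 = 59)
d(5)*(R + 359) = 135*(59 + 359) = 135*418 = 56430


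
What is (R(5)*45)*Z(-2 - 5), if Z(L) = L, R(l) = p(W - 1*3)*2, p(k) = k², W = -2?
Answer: -15750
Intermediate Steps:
R(l) = 50 (R(l) = (-2 - 1*3)²*2 = (-2 - 3)²*2 = (-5)²*2 = 25*2 = 50)
(R(5)*45)*Z(-2 - 5) = (50*45)*(-2 - 5) = 2250*(-7) = -15750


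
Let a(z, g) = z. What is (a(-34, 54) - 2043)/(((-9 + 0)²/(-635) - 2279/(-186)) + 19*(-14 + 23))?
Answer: -245314470/21628909 ≈ -11.342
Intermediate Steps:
(a(-34, 54) - 2043)/(((-9 + 0)²/(-635) - 2279/(-186)) + 19*(-14 + 23)) = (-34 - 2043)/(((-9 + 0)²/(-635) - 2279/(-186)) + 19*(-14 + 23)) = -2077/(((-9)²*(-1/635) - 2279*(-1/186)) + 19*9) = -2077/((81*(-1/635) + 2279/186) + 171) = -2077/((-81/635 + 2279/186) + 171) = -2077/(1432099/118110 + 171) = -2077/21628909/118110 = -2077*118110/21628909 = -245314470/21628909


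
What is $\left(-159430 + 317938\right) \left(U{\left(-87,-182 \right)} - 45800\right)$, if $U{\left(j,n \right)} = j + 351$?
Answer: $-7217820288$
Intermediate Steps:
$U{\left(j,n \right)} = 351 + j$
$\left(-159430 + 317938\right) \left(U{\left(-87,-182 \right)} - 45800\right) = \left(-159430 + 317938\right) \left(\left(351 - 87\right) - 45800\right) = 158508 \left(264 - 45800\right) = 158508 \left(-45536\right) = -7217820288$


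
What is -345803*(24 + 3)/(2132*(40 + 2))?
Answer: -3112227/29848 ≈ -104.27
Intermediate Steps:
-345803*(24 + 3)/(2132*(40 + 2)) = -345803/(((42/27)*52)*41) = -345803/(((42*(1/27))*52)*41) = -345803/(((14/9)*52)*41) = -345803/((728/9)*41) = -345803/29848/9 = -345803*9/29848 = -3112227/29848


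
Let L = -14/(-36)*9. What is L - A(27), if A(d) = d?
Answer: -47/2 ≈ -23.500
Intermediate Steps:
L = 7/2 (L = -14*(-1/36)*9 = (7/18)*9 = 7/2 ≈ 3.5000)
L - A(27) = 7/2 - 1*27 = 7/2 - 27 = -47/2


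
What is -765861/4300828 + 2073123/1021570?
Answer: 4066882412037/2196798429980 ≈ 1.8513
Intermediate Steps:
-765861/4300828 + 2073123/1021570 = 4066882412037/2196798429980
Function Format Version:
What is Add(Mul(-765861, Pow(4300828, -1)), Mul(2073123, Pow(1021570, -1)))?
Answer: Rational(4066882412037, 2196798429980) ≈ 1.8513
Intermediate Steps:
Add(Mul(-765861, Pow(4300828, -1)), Mul(2073123, Pow(1021570, -1))) = Add(Mul(-765861, Rational(1, 4300828)), Mul(2073123, Rational(1, 1021570))) = Add(Rational(-765861, 4300828), Rational(2073123, 1021570)) = Rational(4066882412037, 2196798429980)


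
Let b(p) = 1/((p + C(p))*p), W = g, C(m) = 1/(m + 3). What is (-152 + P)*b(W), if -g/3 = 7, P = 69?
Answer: -498/2653 ≈ -0.18771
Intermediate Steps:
C(m) = 1/(3 + m)
g = -21 (g = -3*7 = -21)
W = -21
b(p) = 1/(p*(p + 1/(3 + p))) (b(p) = 1/((p + 1/(3 + p))*p) = 1/(p*(p + 1/(3 + p))))
(-152 + P)*b(W) = (-152 + 69)*((3 - 21)/((-21)*(1 - 21*(3 - 21)))) = -(-83)*(-18)/(21*(1 - 21*(-18))) = -(-83)*(-18)/(21*(1 + 378)) = -(-83)*(-18)/(21*379) = -83*6/2653 = -498/2653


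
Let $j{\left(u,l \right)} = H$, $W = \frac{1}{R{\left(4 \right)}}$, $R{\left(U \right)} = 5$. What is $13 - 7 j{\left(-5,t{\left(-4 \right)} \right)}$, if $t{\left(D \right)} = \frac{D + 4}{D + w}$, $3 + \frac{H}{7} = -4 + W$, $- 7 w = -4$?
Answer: $\frac{1731}{5} \approx 346.2$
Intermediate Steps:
$w = \frac{4}{7}$ ($w = \left(- \frac{1}{7}\right) \left(-4\right) = \frac{4}{7} \approx 0.57143$)
$W = \frac{1}{5} \approx 0.2$
$H = - \frac{238}{5}$ ($H = -21 + 7 \left(-4 + \frac{1}{5}\right) = -21 + 7 \left(- \frac{19}{5}\right) = -21 - \frac{133}{5} = - \frac{238}{5} \approx -47.6$)
$t{\left(D \right)} = \frac{4 + D}{\frac{4}{7} + D}$ ($t{\left(D \right)} = \frac{D + 4}{D + \frac{4}{7}} = \frac{4 + D}{\frac{4}{7} + D}$)
$j{\left(u,l \right)} = - \frac{238}{5}$
$13 - 7 j{\left(-5,t{\left(-4 \right)} \right)} = 13 - - \frac{1666}{5} = 13 + \frac{1666}{5} = \frac{1731}{5}$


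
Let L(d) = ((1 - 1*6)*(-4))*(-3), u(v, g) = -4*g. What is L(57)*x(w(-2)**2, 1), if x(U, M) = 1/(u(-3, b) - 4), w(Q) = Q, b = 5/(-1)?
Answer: -15/4 ≈ -3.7500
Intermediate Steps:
b = -5 (b = 5*(-1) = -5)
x(U, M) = 1/16 (x(U, M) = 1/(-4*(-5) - 4) = 1/(20 - 4) = 1/16)
L(d) = -60 (L(d) = ((1 - 6)*(-4))*(-3) = -5*(-4)*(-3) = 20*(-3) = -60)
L(57)*x(w(-2)**2, 1) = -60*1/16 = -15/4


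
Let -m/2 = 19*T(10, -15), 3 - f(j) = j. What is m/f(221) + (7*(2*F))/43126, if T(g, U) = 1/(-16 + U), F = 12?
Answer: -125861/72861377 ≈ -0.0017274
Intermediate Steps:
f(j) = 3 - j
m = 38/31 (m = -38/(-16 - 15) = -38/(-31) = -38*(-1)/31 = -2*(-19/31) = 38/31 ≈ 1.2258)
m/f(221) + (7*(2*F))/43126 = 38/(31*(3 - 1*221)) + (7*(2*12))/43126 = 38/(31*(3 - 221)) + (7*24)*(1/43126) = (38/31)/(-218) + 168*(1/43126) = (38/31)*(-1/218) + 84/21563 = -19/3379 + 84/21563 = -125861/72861377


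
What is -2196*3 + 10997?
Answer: 4409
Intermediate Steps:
-2196*3 + 10997 = -6588 + 10997 = 4409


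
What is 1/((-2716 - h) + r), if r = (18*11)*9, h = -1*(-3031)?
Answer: -1/3965 ≈ -0.00025221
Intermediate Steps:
h = 3031
r = 1782 (r = 198*9 = 1782)
1/((-2716 - h) + r) = 1/((-2716 - 1*3031) + 1782) = 1/((-2716 - 3031) + 1782) = 1/(-5747 + 1782) = 1/(-3965) = -1/3965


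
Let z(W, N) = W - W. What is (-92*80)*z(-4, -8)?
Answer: 0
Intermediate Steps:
z(W, N) = 0
(-92*80)*z(-4, -8) = -92*80*0 = -7360*0 = 0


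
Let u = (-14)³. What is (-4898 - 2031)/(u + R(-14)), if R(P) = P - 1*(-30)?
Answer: 6929/2728 ≈ 2.5400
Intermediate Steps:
u = -2744
R(P) = 30 + P (R(P) = P + 30 = 30 + P)
(-4898 - 2031)/(u + R(-14)) = (-4898 - 2031)/(-2744 + (30 - 14)) = -6929/(-2744 + 16) = -6929/(-2728) = -6929*(-1/2728) = 6929/2728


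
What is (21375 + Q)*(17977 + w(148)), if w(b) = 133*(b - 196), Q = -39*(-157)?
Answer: 318784314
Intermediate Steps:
Q = 6123
w(b) = -26068 + 133*b (w(b) = 133*(-196 + b) = -26068 + 133*b)
(21375 + Q)*(17977 + w(148)) = (21375 + 6123)*(17977 + (-26068 + 133*148)) = 27498*(17977 + (-26068 + 19684)) = 27498*(17977 - 6384) = 27498*11593 = 318784314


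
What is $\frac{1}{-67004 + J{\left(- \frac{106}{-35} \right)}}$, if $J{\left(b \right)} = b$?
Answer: $- \frac{35}{2345034} \approx -1.4925 \cdot 10^{-5}$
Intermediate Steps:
$\frac{1}{-67004 + J{\left(- \frac{106}{-35} \right)}} = \frac{1}{-67004 - \frac{106}{-35}} = \frac{1}{-67004 - - \frac{106}{35}} = \frac{1}{-67004 + \frac{106}{35}} = \frac{1}{- \frac{2345034}{35}} = - \frac{35}{2345034}$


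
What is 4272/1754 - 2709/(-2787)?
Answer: 2776275/814733 ≈ 3.4076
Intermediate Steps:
4272/1754 - 2709/(-2787) = 4272*(1/1754) - 2709*(-1/2787) = 2136/877 + 903/929 = 2776275/814733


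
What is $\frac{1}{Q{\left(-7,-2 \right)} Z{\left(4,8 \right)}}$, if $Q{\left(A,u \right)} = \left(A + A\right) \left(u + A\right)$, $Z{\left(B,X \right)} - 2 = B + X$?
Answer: $\frac{1}{1764} \approx 0.00056689$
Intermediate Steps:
$Z{\left(B,X \right)} = 2 + B + X$ ($Z{\left(B,X \right)} = 2 + \left(B + X\right) = 2 + B + X$)
$Q{\left(A,u \right)} = 2 A \left(A + u\right)$
$\frac{1}{Q{\left(-7,-2 \right)} Z{\left(4,8 \right)}} = \frac{1}{2 \left(-7\right) \left(-7 - 2\right) \left(2 + 4 + 8\right)} = \frac{1}{2 \left(-7\right) \left(-9\right) 14} = \frac{1}{126 \cdot 14} = \frac{1}{1764}$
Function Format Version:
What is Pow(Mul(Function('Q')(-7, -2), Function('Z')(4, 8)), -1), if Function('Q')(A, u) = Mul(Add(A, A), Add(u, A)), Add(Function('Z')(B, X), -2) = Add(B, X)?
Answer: Rational(1, 1764) ≈ 0.00056689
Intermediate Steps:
Function('Z')(B, X) = Add(2, B, X) (Function('Z')(B, X) = Add(2, Add(B, X)) = Add(2, B, X))
Function('Q')(A, u) = Mul(2, A, Add(A, u)) (Function('Q')(A, u) = Mul(Mul(2, A), Add(A, u)) = Mul(2, A, Add(A, u)))
Pow(Mul(Function('Q')(-7, -2), Function('Z')(4, 8)), -1) = Pow(Mul(Mul(2, -7, Add(-7, -2)), Add(2, 4, 8)), -1) = Pow(Mul(Mul(2, -7, -9), 14), -1) = Pow(Mul(126, 14), -1) = Pow(1764, -1) = Rational(1, 1764)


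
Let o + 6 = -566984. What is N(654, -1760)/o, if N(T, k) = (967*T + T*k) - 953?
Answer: 103915/113398 ≈ 0.91637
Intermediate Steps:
o = -566990 (o = -6 - 566984 = -566990)
N(T, k) = -953 + 967*T + T*k
N(654, -1760)/o = (-953 + 967*654 + 654*(-1760))/(-566990) = (-953 + 632418 - 1151040)*(-1/566990) = -519575*(-1/566990) = 103915/113398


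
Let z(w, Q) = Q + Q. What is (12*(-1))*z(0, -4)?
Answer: 96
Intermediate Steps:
z(w, Q) = 2*Q
(12*(-1))*z(0, -4) = (12*(-1))*(2*(-4)) = -12*(-8) = 96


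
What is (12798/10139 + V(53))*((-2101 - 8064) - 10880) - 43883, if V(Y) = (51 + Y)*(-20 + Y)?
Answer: -733018138807/10139 ≈ -7.2297e+7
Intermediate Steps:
V(Y) = (-20 + Y)*(51 + Y)
(12798/10139 + V(53))*((-2101 - 8064) - 10880) - 43883 = (12798/10139 + (-1020 + 53² + 31*53))*((-2101 - 8064) - 10880) - 43883 = (12798*(1/10139) + (-1020 + 2809 + 1643))*(-10165 - 10880) - 43883 = (12798/10139 + 3432)*(-21045) - 43883 = (34809846/10139)*(-21045) - 43883 = -732573209070/10139 - 43883 = -733018138807/10139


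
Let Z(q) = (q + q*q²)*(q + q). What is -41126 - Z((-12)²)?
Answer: -860045990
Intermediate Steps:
Z(q) = 2*q*(q + q³) (Z(q) = (q + q³)*(2*q) = 2*q*(q + q³))
-41126 - Z((-12)²) = -41126 - 2*((-12)²)²*(1 + ((-12)²)²) = -41126 - 2*144²*(1 + 144²) = -41126 - 2*20736*(1 + 20736) = -41126 - 2*20736*20737 = -41126 - 1*860004864 = -41126 - 860004864 = -860045990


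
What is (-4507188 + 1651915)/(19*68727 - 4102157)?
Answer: 2855273/2796344 ≈ 1.0211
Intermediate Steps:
(-4507188 + 1651915)/(19*68727 - 4102157) = -2855273/(1305813 - 4102157) = -2855273/(-2796344) = -2855273*(-1/2796344) = 2855273/2796344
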